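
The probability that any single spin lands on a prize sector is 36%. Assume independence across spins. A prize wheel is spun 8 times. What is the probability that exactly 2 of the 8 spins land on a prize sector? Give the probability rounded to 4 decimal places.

0.2494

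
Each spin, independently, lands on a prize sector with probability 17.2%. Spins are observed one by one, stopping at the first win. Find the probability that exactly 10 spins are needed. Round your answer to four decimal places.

Geometric (trials to first success), p = 0.172.
P(Y = 10) = (1−p)^9 · p = 0.18292 · 0.172 = 0.031463

0.0315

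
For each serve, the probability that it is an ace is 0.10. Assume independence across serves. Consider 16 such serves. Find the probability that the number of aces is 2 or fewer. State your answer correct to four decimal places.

0.7892

X ~ Binomial(16, 0.10); P(X ≤ 2) = Σ C(16,k) p^k (1−p)^(16−k) over k:
  k=0: C(16,0)·0.10^0·0.90^16 = 0.185302
  k=1: C(16,1)·0.10^1·0.90^15 = 0.329426
  k=2: C(16,2)·0.10^2·0.90^14 = 0.274522
Total = 0.789249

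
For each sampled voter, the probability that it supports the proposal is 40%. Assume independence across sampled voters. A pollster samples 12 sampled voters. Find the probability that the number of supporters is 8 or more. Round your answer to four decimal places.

X ~ Binomial(12, 0.40); P(X ≥ 8) = Σ C(12,k) p^k (1−p)^(12−k) over k:
  k=8: C(12,8)·0.40^8·0.60^4 = 0.042043
  k=9: C(12,9)·0.40^9·0.60^3 = 0.012457
  k=10: C(12,10)·0.40^10·0.60^2 = 0.002491
  k=11: C(12,11)·0.40^11·0.60^1 = 0.000302
  k=12: C(12,12)·0.40^12·0.60^0 = 0.000017
Total = 0.057310

0.0573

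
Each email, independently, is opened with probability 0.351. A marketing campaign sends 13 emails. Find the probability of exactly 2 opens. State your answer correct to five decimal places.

X ~ Binomial(n=13, p=0.351).
P(X=2) = C(13,2) · p^2 · (1−p)^11
= 78 · 0.1232 · 0.0086038 = 0.0826800

0.08268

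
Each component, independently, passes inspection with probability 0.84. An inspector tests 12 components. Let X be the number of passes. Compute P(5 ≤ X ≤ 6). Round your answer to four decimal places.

X ~ Binomial(12, 0.84); P(5 ≤ X ≤ 6) = Σ C(12,k) p^k (1−p)^(12−k) over k:
  k=5: C(12,5)·0.84^5·0.16^7 = 0.000889
  k=6: C(12,6)·0.84^6·0.16^6 = 0.005446
Total = 0.006335

0.0063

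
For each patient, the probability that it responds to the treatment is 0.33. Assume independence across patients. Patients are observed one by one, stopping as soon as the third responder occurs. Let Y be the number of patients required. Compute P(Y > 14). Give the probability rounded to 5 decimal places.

0.11009

Needing more than 14 patients ⇔ fewer than 3 successes in the first 14. With X ~ Binomial(14, 0.33), P(Y > 14) = P(X ≤ 2).
  k=0: C(14,0)·0.33^0·0.67^14 = 0.0036732
  k=1: C(14,1)·0.33^1·0.67^13 = 0.0253288
  k=2: C(14,2)·0.33^2·0.67^12 = 0.0810899
P(X ≤ 2) = 0.1100919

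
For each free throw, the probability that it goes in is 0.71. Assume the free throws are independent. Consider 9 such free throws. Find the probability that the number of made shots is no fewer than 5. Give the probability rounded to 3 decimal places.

X ~ Binomial(9, 0.71); P(X ≥ 5) = Σ C(9,k) p^k (1−p)^(9−k) over k:
  k=5: C(9,5)·0.71^5·0.29^4 = 0.16079
  k=6: C(9,6)·0.71^6·0.29^3 = 0.26244
  k=7: C(9,7)·0.71^7·0.29^2 = 0.27536
  k=8: C(9,8)·0.71^8·0.29^1 = 0.16854
  k=9: C(9,9)·0.71^9·0.29^0 = 0.04585
Total = 0.91298

0.913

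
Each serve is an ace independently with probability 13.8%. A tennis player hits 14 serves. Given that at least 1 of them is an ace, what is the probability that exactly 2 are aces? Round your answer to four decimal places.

X ~ Binomial(14, 0.138). Want P(X=2 | X≥1) = P(X=2) / P(X≥1).
P(X=2) = C(14,2)·0.138^2·0.862^12 = 0.291667
P(X≥1) = 1 − 0.125055 = 0.874945
Ratio = 0.291667 / 0.874945 = 0.333354

0.3334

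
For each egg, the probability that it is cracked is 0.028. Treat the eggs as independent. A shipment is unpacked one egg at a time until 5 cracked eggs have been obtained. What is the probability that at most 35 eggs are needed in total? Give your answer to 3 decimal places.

0.003

Finishing within 35 eggs ⇔ at least 5 successes in the first 35. With X ~ Binomial(35, 0.028), P(Y ≤ 35) = 1 − P(X ≤ 4).
  k=0: C(35,0)·0.028^0·0.972^35 = 0.37010
  k=1: C(35,1)·0.028^1·0.972^34 = 0.37315
  k=2: C(35,2)·0.028^2·0.972^33 = 0.18273
  k=3: C(35,3)·0.028^3·0.972^32 = 0.05790
  k=4: C(35,4)·0.028^4·0.972^31 = 0.01334
1 − 0.99723 = 0.00277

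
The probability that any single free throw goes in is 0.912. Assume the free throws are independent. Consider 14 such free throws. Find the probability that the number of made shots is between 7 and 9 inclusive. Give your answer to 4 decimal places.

0.0054

X ~ Binomial(14, 0.912); P(7 ≤ X ≤ 9) = Σ C(14,k) p^k (1−p)^(14−k) over k:
  k=7: C(14,7)·0.912^7·0.088^7 = 0.000074
  k=8: C(14,8)·0.912^8·0.088^6 = 0.000667
  k=9: C(14,9)·0.912^9·0.088^5 = 0.004611
Total = 0.005352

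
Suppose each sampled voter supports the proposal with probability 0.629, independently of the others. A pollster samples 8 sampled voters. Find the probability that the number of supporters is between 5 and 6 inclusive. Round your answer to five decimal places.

0.52023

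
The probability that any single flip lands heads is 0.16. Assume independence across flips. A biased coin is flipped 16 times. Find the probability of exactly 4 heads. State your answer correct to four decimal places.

0.1472

X ~ Binomial(n=16, p=0.16).
P(X=4) = C(16,4) · p^4 · (1−p)^12
= 1820 · 0.00065536 · 0.12341 = 0.147198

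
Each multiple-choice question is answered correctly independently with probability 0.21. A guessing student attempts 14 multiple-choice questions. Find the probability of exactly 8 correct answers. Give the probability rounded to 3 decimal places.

X ~ Binomial(n=14, p=0.21).
P(X=8) = C(14,8) · p^8 · (1−p)^6
= 3003 · 3.7823e-06 · 0.24309 = 0.00276

0.003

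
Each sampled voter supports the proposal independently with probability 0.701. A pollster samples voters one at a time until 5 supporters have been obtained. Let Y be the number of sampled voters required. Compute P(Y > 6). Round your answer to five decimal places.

0.57766

Needing more than 6 sampled voters ⇔ fewer than 5 successes in the first 6. With X ~ Binomial(6, 0.701), P(Y > 6) = P(X ≤ 4).
  k=0: C(6,0)·0.701^0·0.299^6 = 0.0007145
  k=1: C(6,1)·0.701^1·0.299^5 = 0.0100514
  k=2: C(6,2)·0.701^2·0.299^4 = 0.0589131
  k=3: C(6,3)·0.701^3·0.299^3 = 0.1841610
  k=4: C(6,4)·0.701^4·0.299^2 = 0.3238215
P(X ≤ 4) = 0.5776615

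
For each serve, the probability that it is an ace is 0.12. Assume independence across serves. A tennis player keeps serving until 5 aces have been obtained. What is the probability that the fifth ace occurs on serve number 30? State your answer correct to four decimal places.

0.0242

Y = trial on which the fifth success occurs; negative binomial, r=5, p=0.12.
P(Y=30) = C(29,4) · p^5 · (1−p)^25
= 23751 · 2.4883e-05 · 0.040932 = 0.024191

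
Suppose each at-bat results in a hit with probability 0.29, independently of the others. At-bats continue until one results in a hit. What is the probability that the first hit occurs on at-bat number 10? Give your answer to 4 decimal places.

0.0133

Geometric (trials to first success), p = 0.29.
P(Y = 10) = (1−p)^9 · p = 0.045849 · 0.29 = 0.013296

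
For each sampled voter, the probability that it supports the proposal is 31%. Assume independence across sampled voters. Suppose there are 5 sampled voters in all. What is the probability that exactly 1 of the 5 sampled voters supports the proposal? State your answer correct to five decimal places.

X ~ Binomial(n=5, p=0.31).
P(X=1) = C(5,1) · p^1 · (1−p)^4
= 5 · 0.31 · 0.22667 = 0.3513404

0.35134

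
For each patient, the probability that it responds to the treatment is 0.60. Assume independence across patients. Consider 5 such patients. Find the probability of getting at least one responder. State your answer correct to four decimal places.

P(at least one) = 1 − P(none) = 1 − (1 − 0.60)^5
= 1 − 0.010240 = 0.989760

0.9898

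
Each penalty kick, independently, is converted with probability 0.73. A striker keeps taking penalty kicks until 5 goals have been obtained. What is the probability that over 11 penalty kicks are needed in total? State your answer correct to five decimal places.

0.01186

Needing more than 11 penalty kicks ⇔ fewer than 5 successes in the first 11. With X ~ Binomial(11, 0.73), P(Y > 11) = P(X ≤ 4).
  k=0: C(11,0)·0.73^0·0.27^11 = 0.0000006
  k=1: C(11,1)·0.73^1·0.27^10 = 0.0000165
  k=2: C(11,2)·0.73^2·0.27^9 = 0.0002235
  k=3: C(11,3)·0.73^3·0.27^8 = 0.0018129
  k=4: C(11,4)·0.73^4·0.27^7 = 0.0098028
P(X ≤ 4) = 0.0118563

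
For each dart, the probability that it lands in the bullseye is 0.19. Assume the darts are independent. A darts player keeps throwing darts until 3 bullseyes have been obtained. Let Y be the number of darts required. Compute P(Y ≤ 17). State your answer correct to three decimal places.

Finishing within 17 darts ⇔ at least 3 successes in the first 17. With X ~ Binomial(17, 0.19), P(Y ≤ 17) = 1 − P(X ≤ 2).
  k=0: C(17,0)·0.19^0·0.81^17 = 0.02781
  k=1: C(17,1)·0.19^1·0.81^16 = 0.11091
  k=2: C(17,2)·0.19^2·0.81^15 = 0.20812
1 − 0.34684 = 0.65316

0.653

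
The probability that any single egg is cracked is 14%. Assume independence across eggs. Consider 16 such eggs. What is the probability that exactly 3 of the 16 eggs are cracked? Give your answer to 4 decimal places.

0.2163

X ~ Binomial(n=16, p=0.14).
P(X=3) = C(16,3) · p^3 · (1−p)^13
= 560 · 0.002744 · 0.14076 = 0.216298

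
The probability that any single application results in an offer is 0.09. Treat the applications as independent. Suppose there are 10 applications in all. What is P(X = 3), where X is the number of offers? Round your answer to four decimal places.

0.0452

X ~ Binomial(n=10, p=0.09).
P(X=3) = C(10,3) · p^3 · (1−p)^7
= 120 · 0.000729 · 0.51676 = 0.045206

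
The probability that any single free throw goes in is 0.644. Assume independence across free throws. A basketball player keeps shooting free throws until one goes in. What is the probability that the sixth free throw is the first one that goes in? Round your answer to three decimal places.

0.004

Geometric (trials to first success), p = 0.644.
P(Y = 6) = (1−p)^5 · p = 0.0057181 · 0.644 = 0.00368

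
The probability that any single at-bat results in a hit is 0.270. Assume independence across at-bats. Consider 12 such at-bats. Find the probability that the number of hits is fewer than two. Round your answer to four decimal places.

0.1245

X ~ Binomial(12, 0.27); P(X ≤ 1) = Σ C(12,k) p^k (1−p)^(12−k) over k:
  k=0: C(12,0)·0.27^0·0.73^12 = 0.022902
  k=1: C(12,1)·0.27^1·0.73^11 = 0.101647
Total = 0.124549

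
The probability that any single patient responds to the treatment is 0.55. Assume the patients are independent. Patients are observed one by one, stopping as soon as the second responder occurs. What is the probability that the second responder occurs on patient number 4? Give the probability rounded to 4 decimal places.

0.1838

Y = trial on which the second success occurs; negative binomial, r=2, p=0.55.
P(Y=4) = C(3,1) · p^2 · (1−p)^2
= 3 · 0.3025 · 0.2025 = 0.183769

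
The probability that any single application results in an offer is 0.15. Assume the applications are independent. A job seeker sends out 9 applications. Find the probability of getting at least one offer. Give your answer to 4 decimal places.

P(at least one) = 1 − P(none) = 1 − (1 − 0.15)^9
= 1 − 0.231617 = 0.768383

0.7684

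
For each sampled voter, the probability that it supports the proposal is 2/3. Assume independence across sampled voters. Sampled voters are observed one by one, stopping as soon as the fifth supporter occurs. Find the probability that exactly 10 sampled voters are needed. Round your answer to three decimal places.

0.068

Y = trial on which the fifth success occurs; negative binomial, r=5, p=0.666667.
P(Y=10) = C(9,4) · p^5 · (1−p)^5
= 126 · 0.13169 · 0.0041152 = 0.06828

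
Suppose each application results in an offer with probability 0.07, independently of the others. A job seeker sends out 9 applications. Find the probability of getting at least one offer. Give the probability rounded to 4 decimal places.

0.4796

P(at least one) = 1 − P(none) = 1 − (1 − 0.07)^9
= 1 − 0.520411 = 0.479589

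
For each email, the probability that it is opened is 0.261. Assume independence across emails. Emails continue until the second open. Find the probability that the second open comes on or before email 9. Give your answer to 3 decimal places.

Finishing within 9 emails ⇔ at least 2 successes in the first 9. With X ~ Binomial(9, 0.261), P(Y ≤ 9) = 1 − P(X ≤ 1).
  k=0: C(9,0)·0.261^0·0.739^9 = 0.06574
  k=1: C(9,1)·0.261^1·0.739^8 = 0.20895
1 − 0.27468 = 0.72532

0.725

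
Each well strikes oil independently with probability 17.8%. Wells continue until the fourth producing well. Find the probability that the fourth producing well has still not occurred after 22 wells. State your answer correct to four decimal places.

Needing more than 22 wells ⇔ fewer than 4 successes in the first 22. With X ~ Binomial(22, 0.178), P(Y > 22) = P(X ≤ 3).
  k=0: C(22,0)·0.178^0·0.822^22 = 0.013402
  k=1: C(22,1)·0.178^1·0.822^21 = 0.063849
  k=2: C(22,2)·0.178^2·0.822^20 = 0.145174
  k=3: C(22,3)·0.178^3·0.822^19 = 0.209578
P(X ≤ 3) = 0.432002

0.4320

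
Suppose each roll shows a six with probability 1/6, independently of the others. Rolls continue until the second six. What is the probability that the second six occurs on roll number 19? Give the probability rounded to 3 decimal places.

0.023

Y = trial on which the second success occurs; negative binomial, r=2, p=0.166667.
P(Y=19) = C(18,1) · p^2 · (1−p)^17
= 18 · 0.027778 · 0.045073 = 0.02254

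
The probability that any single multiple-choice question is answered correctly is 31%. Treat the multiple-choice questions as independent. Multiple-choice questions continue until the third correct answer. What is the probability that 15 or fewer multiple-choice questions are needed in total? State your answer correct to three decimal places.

0.889

Finishing within 15 multiple-choice questions ⇔ at least 3 successes in the first 15. With X ~ Binomial(15, 0.31), P(Y ≤ 15) = 1 − P(X ≤ 2).
  k=0: C(15,0)·0.31^0·0.69^15 = 0.00383
  k=1: C(15,1)·0.31^1·0.69^14 = 0.02578
  k=2: C(15,2)·0.31^2·0.69^13 = 0.08109
1 − 0.11070 = 0.88930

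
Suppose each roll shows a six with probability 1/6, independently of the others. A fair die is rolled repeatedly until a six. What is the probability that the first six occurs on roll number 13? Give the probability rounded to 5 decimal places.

0.01869

Geometric (trials to first success), p = 0.166667.
P(Y = 13) = (1−p)^12 · p = 0.11216 · 0.166667 = 0.0186928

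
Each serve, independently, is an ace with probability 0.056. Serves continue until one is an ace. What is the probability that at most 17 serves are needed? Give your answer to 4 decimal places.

0.6246

Y = number of serves to the first success; geometric, p = 0.056.
P(Y ≤ 17) = 1 − (1−p)^17 = 1 − 0.375426 = 0.624574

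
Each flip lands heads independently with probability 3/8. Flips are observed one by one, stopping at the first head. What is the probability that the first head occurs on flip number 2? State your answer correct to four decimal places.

Geometric (trials to first success), p = 0.375.
P(Y = 2) = (1−p)^1 · p = 0.625 · 0.375 = 0.234375

0.2344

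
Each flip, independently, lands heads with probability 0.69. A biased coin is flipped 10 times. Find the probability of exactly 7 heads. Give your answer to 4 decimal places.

0.2662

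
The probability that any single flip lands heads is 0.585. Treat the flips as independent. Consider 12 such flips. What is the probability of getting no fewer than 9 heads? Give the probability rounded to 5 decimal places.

X ~ Binomial(12, 0.585); P(X ≥ 9) = Σ C(12,k) p^k (1−p)^(12−k) over k:
  k=9: C(12,9)·0.585^9·0.415^3 = 0.1261740
  k=10: C(12,10)·0.585^10·0.415^2 = 0.0533579
  k=11: C(12,11)·0.585^11·0.415^1 = 0.0136755
  k=12: C(12,12)·0.585^12·0.415^0 = 0.0016065
Total = 0.1948139

0.19481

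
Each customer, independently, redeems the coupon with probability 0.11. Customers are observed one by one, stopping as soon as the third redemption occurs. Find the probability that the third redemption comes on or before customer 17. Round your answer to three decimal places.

0.286

Finishing within 17 customers ⇔ at least 3 successes in the first 17. With X ~ Binomial(17, 0.11), P(Y ≤ 17) = 1 − P(X ≤ 2).
  k=0: C(17,0)·0.11^0·0.89^17 = 0.13792
  k=1: C(17,1)·0.11^1·0.89^16 = 0.28979
  k=2: C(17,2)·0.11^2·0.89^15 = 0.28653
1 − 0.71424 = 0.28576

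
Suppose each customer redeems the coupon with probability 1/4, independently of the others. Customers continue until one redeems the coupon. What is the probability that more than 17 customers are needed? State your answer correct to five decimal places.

Y = number of customers to the first success; geometric, p = 0.25.
P(Y > 17) = P(first 17 all fail) = (1−p)^17 = 0.0075169

0.00752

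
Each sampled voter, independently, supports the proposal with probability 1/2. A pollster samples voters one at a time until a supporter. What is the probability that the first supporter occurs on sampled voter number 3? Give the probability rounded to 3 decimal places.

0.125

Geometric (trials to first success), p = 0.50.
P(Y = 3) = (1−p)^2 · p = 0.25 · 0.50 = 0.12500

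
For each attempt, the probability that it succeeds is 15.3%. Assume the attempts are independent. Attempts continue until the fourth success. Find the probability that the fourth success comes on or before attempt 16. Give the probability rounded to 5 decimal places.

0.22068

Finishing within 16 attempts ⇔ at least 4 successes in the first 16. With X ~ Binomial(16, 0.153), P(Y ≤ 16) = 1 − P(X ≤ 3).
  k=0: C(16,0)·0.153^0·0.847^16 = 0.0701673
  k=1: C(16,1)·0.153^1·0.847^15 = 0.2027975
  k=2: C(16,2)·0.153^2·0.847^14 = 0.2747463
  k=3: C(16,3)·0.153^3·0.847^13 = 0.2316043
1 − 0.7793154 = 0.2206846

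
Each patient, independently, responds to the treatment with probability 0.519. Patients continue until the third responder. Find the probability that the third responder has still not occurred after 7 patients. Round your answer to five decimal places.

0.19659

Needing more than 7 patients ⇔ fewer than 3 successes in the first 7. With X ~ Binomial(7, 0.519), P(Y > 7) = P(X ≤ 2).
  k=0: C(7,0)·0.519^0·0.481^7 = 0.0059568
  k=1: C(7,1)·0.519^1·0.481^6 = 0.0449921
  k=2: C(7,2)·0.519^2·0.481^5 = 0.1456396
P(X ≤ 2) = 0.1965885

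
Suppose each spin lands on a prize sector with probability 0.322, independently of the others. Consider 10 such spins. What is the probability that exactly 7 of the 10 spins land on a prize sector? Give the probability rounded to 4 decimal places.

0.0134

X ~ Binomial(n=10, p=0.322).
P(X=7) = C(10,7) · p^7 · (1−p)^3
= 120 · 0.00035891 · 0.31167 = 0.013423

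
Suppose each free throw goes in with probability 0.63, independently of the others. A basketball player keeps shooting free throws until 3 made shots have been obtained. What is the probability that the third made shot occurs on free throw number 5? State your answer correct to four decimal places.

Y = trial on which the third success occurs; negative binomial, r=3, p=0.63.
P(Y=5) = C(4,2) · p^3 · (1−p)^2
= 6 · 0.25005 · 0.1369 = 0.205389

0.2054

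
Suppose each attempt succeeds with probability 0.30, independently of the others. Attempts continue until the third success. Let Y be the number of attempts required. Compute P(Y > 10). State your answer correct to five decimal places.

Needing more than 10 attempts ⇔ fewer than 3 successes in the first 10. With X ~ Binomial(10, 0.30), P(Y > 10) = P(X ≤ 2).
  k=0: C(10,0)·0.30^0·0.70^10 = 0.0282475
  k=1: C(10,1)·0.30^1·0.70^9 = 0.1210608
  k=2: C(10,2)·0.30^2·0.70^8 = 0.2334744
P(X ≤ 2) = 0.3827828

0.38278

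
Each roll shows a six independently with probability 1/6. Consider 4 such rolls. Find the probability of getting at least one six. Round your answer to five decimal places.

0.51775

P(at least one) = 1 − P(none) = 1 − (1 − 0.166667)^4
= 1 − 0.4822531 = 0.5177469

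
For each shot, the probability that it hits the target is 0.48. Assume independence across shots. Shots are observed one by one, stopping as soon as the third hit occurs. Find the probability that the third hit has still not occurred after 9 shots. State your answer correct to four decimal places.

0.1111

Needing more than 9 shots ⇔ fewer than 3 successes in the first 9. With X ~ Binomial(9, 0.48), P(Y > 9) = P(X ≤ 2).
  k=0: C(9,0)·0.48^0·0.52^9 = 0.002780
  k=1: C(9,1)·0.48^1·0.52^8 = 0.023095
  k=2: C(9,2)·0.48^2·0.52^7 = 0.085272
P(X ≤ 2) = 0.111147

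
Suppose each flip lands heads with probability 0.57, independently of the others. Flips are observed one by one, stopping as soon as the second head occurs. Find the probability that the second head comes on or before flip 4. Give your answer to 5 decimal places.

Finishing within 4 flips ⇔ at least 2 successes in the first 4. With X ~ Binomial(4, 0.57), P(Y ≤ 4) = 1 − P(X ≤ 1).
  k=0: C(4,0)·0.57^0·0.43^4 = 0.0341880
  k=1: C(4,1)·0.57^1·0.43^3 = 0.1812760
1 − 0.2154640 = 0.7845360

0.78454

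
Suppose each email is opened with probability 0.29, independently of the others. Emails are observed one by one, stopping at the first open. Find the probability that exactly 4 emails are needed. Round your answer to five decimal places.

Geometric (trials to first success), p = 0.29.
P(Y = 4) = (1−p)^3 · p = 0.35791 · 0.29 = 0.1037942

0.10379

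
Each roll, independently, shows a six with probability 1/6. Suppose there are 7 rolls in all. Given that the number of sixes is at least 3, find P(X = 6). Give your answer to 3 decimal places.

0.001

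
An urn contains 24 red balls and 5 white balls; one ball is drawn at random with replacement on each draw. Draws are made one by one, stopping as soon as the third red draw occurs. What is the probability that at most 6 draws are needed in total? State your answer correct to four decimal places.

0.9901

Finishing within 6 draws ⇔ at least 3 successes in the first 6. With X ~ Binomial(6, 0.827586), P(Y ≤ 6) = 1 − P(X ≤ 2).
  k=0: C(6,0)·0.827586^0·0.172414^6 = 0.000026
  k=1: C(6,1)·0.827586^1·0.172414^5 = 0.000757
  k=2: C(6,2)·0.827586^2·0.172414^4 = 0.009078
1 − 0.009861 = 0.990139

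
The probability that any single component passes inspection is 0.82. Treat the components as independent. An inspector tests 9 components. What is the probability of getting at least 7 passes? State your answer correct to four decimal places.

0.7895

X ~ Binomial(9, 0.82); P(X ≥ 7) = Σ C(9,k) p^k (1−p)^(9−k) over k:
  k=7: C(9,7)·0.82^7·0.18^2 = 0.290767
  k=8: C(9,8)·0.82^8·0.18^1 = 0.331151
  k=9: C(9,9)·0.82^9·0.18^0 = 0.167620
Total = 0.789537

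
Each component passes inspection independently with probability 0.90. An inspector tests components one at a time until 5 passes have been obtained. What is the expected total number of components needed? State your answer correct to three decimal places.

Y = total components until the fifth success; negative binomial with r=5, p=0.90.
E[Y] = r / p = 5 / 0.90 = 5.55556

5.556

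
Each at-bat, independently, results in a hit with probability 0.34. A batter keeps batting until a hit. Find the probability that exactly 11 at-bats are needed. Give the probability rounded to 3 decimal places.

Geometric (trials to first success), p = 0.34.
P(Y = 11) = (1−p)^10 · p = 0.015683 · 0.34 = 0.00533

0.005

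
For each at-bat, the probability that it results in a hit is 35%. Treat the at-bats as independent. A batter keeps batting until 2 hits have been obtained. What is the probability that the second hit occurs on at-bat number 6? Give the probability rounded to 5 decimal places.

0.10934

Y = trial on which the second success occurs; negative binomial, r=2, p=0.35.
P(Y=6) = C(5,1) · p^2 · (1−p)^4
= 5 · 0.1225 · 0.17851 = 0.1093351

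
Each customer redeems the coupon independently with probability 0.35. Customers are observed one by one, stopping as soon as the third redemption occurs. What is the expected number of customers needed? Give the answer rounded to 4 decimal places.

Y = total customers until the third success; negative binomial with r=3, p=0.35.
E[Y] = r / p = 3 / 0.35 = 8.571429

8.5714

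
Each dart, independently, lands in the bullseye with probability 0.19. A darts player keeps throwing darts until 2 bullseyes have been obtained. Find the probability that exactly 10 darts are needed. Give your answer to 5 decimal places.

0.06020

Y = trial on which the second success occurs; negative binomial, r=2, p=0.19.
P(Y=10) = C(9,1) · p^2 · (1−p)^8
= 9 · 0.0361 · 0.1853 = 0.0602046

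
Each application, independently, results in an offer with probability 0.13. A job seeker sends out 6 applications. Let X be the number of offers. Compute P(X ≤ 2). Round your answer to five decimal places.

X ~ Binomial(6, 0.13); P(X ≤ 2) = Σ C(6,k) p^k (1−p)^(6−k) over k:
  k=0: C(6,0)·0.13^0·0.87^6 = 0.4336262
  k=1: C(6,1)·0.13^1·0.87^5 = 0.3887683
  k=2: C(6,2)·0.13^2·0.87^4 = 0.1452295
Total = 0.9676241

0.96762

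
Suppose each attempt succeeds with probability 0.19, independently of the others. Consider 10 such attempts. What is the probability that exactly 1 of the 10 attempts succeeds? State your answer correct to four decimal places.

0.2852

X ~ Binomial(n=10, p=0.19).
P(X=1) = C(10,1) · p^1 · (1−p)^9
= 10 · 0.19 · 0.15009 = 0.285180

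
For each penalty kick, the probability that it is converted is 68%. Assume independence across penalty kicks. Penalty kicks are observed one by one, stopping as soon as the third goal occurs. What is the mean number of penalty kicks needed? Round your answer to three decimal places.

Y = total penalty kicks until the third success; negative binomial with r=3, p=0.68.
E[Y] = r / p = 3 / 0.68 = 4.41176

4.412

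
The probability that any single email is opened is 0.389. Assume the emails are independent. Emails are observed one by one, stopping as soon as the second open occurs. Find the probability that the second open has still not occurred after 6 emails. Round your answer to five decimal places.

0.25078

Needing more than 6 emails ⇔ fewer than 2 successes in the first 6. With X ~ Binomial(6, 0.389), P(Y > 6) = P(X ≤ 1).
  k=0: C(6,0)·0.389^0·0.611^6 = 0.0520292
  k=1: C(6,1)·0.389^1·0.611^5 = 0.1987499
P(X ≤ 1) = 0.2507791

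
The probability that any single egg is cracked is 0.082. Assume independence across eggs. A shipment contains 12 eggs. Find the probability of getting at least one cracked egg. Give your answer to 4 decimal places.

0.6418

P(at least one) = 1 − P(none) = 1 − (1 − 0.082)^12
= 1 − 0.358189 = 0.641811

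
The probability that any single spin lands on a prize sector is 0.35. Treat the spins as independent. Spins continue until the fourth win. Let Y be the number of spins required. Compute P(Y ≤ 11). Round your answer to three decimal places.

0.574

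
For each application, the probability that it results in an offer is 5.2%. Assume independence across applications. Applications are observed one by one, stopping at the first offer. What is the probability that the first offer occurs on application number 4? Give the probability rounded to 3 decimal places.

Geometric (trials to first success), p = 0.052.
P(Y = 4) = (1−p)^3 · p = 0.85197 · 0.052 = 0.04430

0.044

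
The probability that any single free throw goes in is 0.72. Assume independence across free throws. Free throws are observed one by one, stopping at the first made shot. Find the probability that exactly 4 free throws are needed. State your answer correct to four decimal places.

0.0158

Geometric (trials to first success), p = 0.72.
P(Y = 4) = (1−p)^3 · p = 0.021952 · 0.72 = 0.015805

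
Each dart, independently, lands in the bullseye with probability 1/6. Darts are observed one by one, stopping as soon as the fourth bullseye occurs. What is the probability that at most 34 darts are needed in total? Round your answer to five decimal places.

Finishing within 34 darts ⇔ at least 4 successes in the first 34. With X ~ Binomial(34, 0.166667), P(Y ≤ 34) = 1 − P(X ≤ 3).
  k=0: C(34,0)·0.166667^0·0.833333^34 = 0.0020316
  k=1: C(34,1)·0.166667^1·0.833333^33 = 0.0138149
  k=2: C(34,2)·0.166667^2·0.833333^32 = 0.0455890
  k=3: C(34,3)·0.166667^3·0.833333^31 = 0.0972566
1 − 0.1586921 = 0.8413079

0.84131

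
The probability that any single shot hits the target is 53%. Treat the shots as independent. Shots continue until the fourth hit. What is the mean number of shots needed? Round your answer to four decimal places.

Y = total shots until the fourth success; negative binomial with r=4, p=0.53.
E[Y] = r / p = 4 / 0.53 = 7.547170

7.5472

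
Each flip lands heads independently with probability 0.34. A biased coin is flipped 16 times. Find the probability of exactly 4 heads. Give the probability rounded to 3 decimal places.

0.166

X ~ Binomial(n=16, p=0.34).
P(X=4) = C(16,4) · p^4 · (1−p)^12
= 1820 · 0.013363 · 0.0068317 = 0.16616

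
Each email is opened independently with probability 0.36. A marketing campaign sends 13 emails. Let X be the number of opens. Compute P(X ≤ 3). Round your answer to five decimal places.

0.25355

X ~ Binomial(13, 0.36); P(X ≤ 3) = Σ C(13,k) p^k (1−p)^(13−k) over k:
  k=0: C(13,0)·0.36^0·0.64^13 = 0.0030223
  k=1: C(13,1)·0.36^1·0.64^12 = 0.0221007
  k=2: C(13,2)·0.36^2·0.64^11 = 0.0745898
  k=3: C(13,3)·0.36^3·0.64^10 = 0.1538414
Total = 0.2535542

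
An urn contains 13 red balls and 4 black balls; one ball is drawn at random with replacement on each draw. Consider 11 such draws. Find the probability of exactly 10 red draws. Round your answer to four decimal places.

0.1770

X ~ Binomial(n=11, p=0.764706).
P(X=10) = C(11,10) · p^10 · (1−p)^1
= 11 · 0.068382 · 0.23529 = 0.176990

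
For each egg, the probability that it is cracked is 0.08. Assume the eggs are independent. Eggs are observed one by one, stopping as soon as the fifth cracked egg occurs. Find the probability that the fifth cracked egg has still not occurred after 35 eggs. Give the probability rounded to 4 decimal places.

0.8557

Needing more than 35 eggs ⇔ fewer than 5 successes in the first 35. With X ~ Binomial(35, 0.08), P(Y > 35) = P(X ≤ 4).
  k=0: C(35,0)·0.08^0·0.92^35 = 0.054022
  k=1: C(35,1)·0.08^1·0.92^34 = 0.164416
  k=2: C(35,2)·0.08^2·0.92^33 = 0.243050
  k=3: C(35,3)·0.08^3·0.92^32 = 0.232482
  k=4: C(35,4)·0.08^4·0.92^31 = 0.161727
P(X ≤ 4) = 0.855698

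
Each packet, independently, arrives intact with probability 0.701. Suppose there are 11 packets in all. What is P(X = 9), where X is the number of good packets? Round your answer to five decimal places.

X ~ Binomial(n=11, p=0.701).
P(X=9) = C(11,9) · p^9 · (1−p)^2
= 55 · 0.040875 · 0.089401 = 0.2009867

0.20099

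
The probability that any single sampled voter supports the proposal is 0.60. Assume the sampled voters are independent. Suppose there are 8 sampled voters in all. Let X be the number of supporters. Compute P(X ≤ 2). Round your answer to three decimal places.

X ~ Binomial(8, 0.60); P(X ≤ 2) = Σ C(8,k) p^k (1−p)^(8−k) over k:
  k=0: C(8,0)·0.60^0·0.40^8 = 0.00066
  k=1: C(8,1)·0.60^1·0.40^7 = 0.00786
  k=2: C(8,2)·0.60^2·0.40^6 = 0.04129
Total = 0.04981

0.050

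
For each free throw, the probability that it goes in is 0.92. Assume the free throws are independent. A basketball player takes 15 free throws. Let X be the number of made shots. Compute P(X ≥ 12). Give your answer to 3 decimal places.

0.973

X ~ Binomial(15, 0.92); P(X ≥ 12) = Σ C(15,k) p^k (1−p)^(15−k) over k:
  k=12: C(15,12)·0.92^12·0.08^3 = 0.08565
  k=13: C(15,13)·0.92^13·0.08^2 = 0.22731
  k=14: C(15,14)·0.92^14·0.08^1 = 0.37343
  k=15: C(15,15)·0.92^15·0.08^0 = 0.28630
Total = 0.97269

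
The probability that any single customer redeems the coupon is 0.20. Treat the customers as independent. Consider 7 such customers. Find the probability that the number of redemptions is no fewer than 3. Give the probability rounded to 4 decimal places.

X ~ Binomial(7, 0.20); P(X ≥ 3) = Σ C(7,k) p^k (1−p)^(7−k) over k:
  k=3: C(7,3)·0.20^3·0.80^4 = 0.114688
  k=4: C(7,4)·0.20^4·0.80^3 = 0.028672
  k=5: C(7,5)·0.20^5·0.80^2 = 0.004301
  k=6: C(7,6)·0.20^6·0.80^1 = 0.000358
  k=7: C(7,7)·0.20^7·0.80^0 = 0.000013
Total = 0.148032

0.1480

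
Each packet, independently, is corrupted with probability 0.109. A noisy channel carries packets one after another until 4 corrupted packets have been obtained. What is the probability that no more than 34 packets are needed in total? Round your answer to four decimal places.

0.5156

Finishing within 34 packets ⇔ at least 4 successes in the first 34. With X ~ Binomial(34, 0.109), P(Y ≤ 34) = 1 − P(X ≤ 3).
  k=0: C(34,0)·0.109^0·0.891^34 = 0.019763
  k=1: C(34,1)·0.109^1·0.891^33 = 0.082200
  k=2: C(34,2)·0.109^2·0.891^32 = 0.165921
  k=3: C(34,3)·0.109^3·0.891^31 = 0.216511
1 − 0.484394 = 0.515606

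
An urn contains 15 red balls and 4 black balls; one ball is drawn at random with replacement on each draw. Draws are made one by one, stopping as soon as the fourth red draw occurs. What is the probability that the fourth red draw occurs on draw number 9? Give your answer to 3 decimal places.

0.009

Y = trial on which the fourth success occurs; negative binomial, r=4, p=0.789474.
P(Y=9) = C(8,3) · p^4 · (1−p)^5
= 56 · 0.38846 · 0.00041355 = 0.00900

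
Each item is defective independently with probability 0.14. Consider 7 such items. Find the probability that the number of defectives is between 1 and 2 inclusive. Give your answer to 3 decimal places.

0.590

X ~ Binomial(7, 0.14); P(1 ≤ X ≤ 2) = Σ C(7,k) p^k (1−p)^(7−k) over k:
  k=1: C(7,1)·0.14^1·0.86^6 = 0.39648
  k=2: C(7,2)·0.14^2·0.86^5 = 0.19363
Total = 0.59010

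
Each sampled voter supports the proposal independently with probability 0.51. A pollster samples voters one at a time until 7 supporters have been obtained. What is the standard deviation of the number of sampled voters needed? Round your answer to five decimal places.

3.63142

Y = total sampled voters until the seventh success; negative binomial with r=7, p=0.51.
SD(Y) = √[r(1−p)/p²] = √(13.1872357) = 3.6314234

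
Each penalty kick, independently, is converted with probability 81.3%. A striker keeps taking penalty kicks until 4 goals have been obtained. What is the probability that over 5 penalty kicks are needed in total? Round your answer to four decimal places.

Needing more than 5 penalty kicks ⇔ fewer than 4 successes in the first 5. With X ~ Binomial(5, 0.813), P(Y > 5) = P(X ≤ 3).
  k=0: C(5,0)·0.813^0·0.187^5 = 0.000229
  k=1: C(5,1)·0.813^1·0.187^4 = 0.004971
  k=2: C(5,2)·0.813^2·0.187^3 = 0.043222
  k=3: C(5,3)·0.813^3·0.187^2 = 0.187912
P(X ≤ 3) = 0.236334

0.2363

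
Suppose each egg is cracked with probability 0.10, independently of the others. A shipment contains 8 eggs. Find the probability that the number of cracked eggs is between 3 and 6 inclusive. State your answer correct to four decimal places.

X ~ Binomial(8, 0.10); P(3 ≤ X ≤ 6) = Σ C(8,k) p^k (1−p)^(8−k) over k:
  k=3: C(8,3)·0.10^3·0.90^5 = 0.033067
  k=4: C(8,4)·0.10^4·0.90^4 = 0.004593
  k=5: C(8,5)·0.10^5·0.90^3 = 0.000408
  k=6: C(8,6)·0.10^6·0.90^2 = 0.000023
Total = 0.038091

0.0381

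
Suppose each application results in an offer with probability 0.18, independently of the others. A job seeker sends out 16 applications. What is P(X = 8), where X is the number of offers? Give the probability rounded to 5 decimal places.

X ~ Binomial(n=16, p=0.18).
P(X=8) = C(16,8) · p^8 · (1−p)^8
= 12870 · 1.102e-06 · 0.20441 = 0.0028991

0.00290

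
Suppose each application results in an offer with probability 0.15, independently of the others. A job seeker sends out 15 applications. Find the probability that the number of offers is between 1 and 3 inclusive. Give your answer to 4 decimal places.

X ~ Binomial(15, 0.15); P(1 ≤ X ≤ 3) = Σ C(15,k) p^k (1−p)^(15−k) over k:
  k=1: C(15,1)·0.15^1·0.85^14 = 0.231232
  k=2: C(15,2)·0.15^2·0.85^13 = 0.285639
  k=3: C(15,3)·0.15^3·0.85^12 = 0.218430
Total = 0.735301

0.7353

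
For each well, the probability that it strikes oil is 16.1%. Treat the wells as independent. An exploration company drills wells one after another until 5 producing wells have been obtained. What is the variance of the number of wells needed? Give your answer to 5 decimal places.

161.83789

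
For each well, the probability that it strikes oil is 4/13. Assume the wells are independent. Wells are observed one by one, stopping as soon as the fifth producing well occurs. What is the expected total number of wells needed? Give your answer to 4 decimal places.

Y = total wells until the fifth success; negative binomial with r=5, p=0.307692.
E[Y] = r / p = 5 / 0.307692 = 16.250000

16.2500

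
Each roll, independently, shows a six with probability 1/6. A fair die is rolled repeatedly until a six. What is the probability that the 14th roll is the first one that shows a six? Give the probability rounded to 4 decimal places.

0.0156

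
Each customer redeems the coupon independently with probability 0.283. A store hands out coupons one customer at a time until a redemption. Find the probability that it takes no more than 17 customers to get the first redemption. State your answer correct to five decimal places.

Y = number of customers to the first success; geometric, p = 0.283.
P(Y ≤ 17) = 1 − (1−p)^17 = 1 − 0.0034980 = 0.9965020

0.99650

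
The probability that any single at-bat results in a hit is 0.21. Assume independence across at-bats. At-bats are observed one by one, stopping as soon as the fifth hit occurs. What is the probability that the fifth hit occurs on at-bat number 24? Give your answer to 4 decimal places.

0.0410

Y = trial on which the fifth success occurs; negative binomial, r=5, p=0.21.
P(Y=24) = C(23,4) · p^5 · (1−p)^19
= 8855 · 0.00040841 · 0.011348 = 0.041039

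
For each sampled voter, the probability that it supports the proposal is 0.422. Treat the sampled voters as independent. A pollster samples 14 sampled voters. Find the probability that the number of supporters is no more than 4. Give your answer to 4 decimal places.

X ~ Binomial(14, 0.422); P(X ≤ 4) = Σ C(14,k) p^k (1−p)^(14−k) over k:
  k=0: C(14,0)·0.422^0·0.578^14 = 0.000465
  k=1: C(14,1)·0.422^1·0.578^13 = 0.004748
  k=2: C(14,2)·0.422^2·0.578^12 = 0.022532
  k=3: C(14,3)·0.422^3·0.578^11 = 0.065803
  k=4: C(14,4)·0.422^4·0.578^10 = 0.132118
Total = 0.225665

0.2257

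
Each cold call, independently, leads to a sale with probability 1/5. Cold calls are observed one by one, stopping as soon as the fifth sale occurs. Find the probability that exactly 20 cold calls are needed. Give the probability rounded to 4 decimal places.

0.0436

Y = trial on which the fifth success occurs; negative binomial, r=5, p=0.20.
P(Y=20) = C(19,4) · p^5 · (1−p)^15
= 3876 · 0.00032 · 0.035184 = 0.043640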